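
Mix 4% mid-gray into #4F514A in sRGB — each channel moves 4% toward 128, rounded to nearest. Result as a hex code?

#51534C

#4F514A is rgb(79, 81, 74).
A 4% tone moves each channel 4% toward 128:
  R: 79 + 1.96 = 80.96 → 81
  G: 81 + 0.04×(128−81) = 81 + 1.88 = 82.88 → 83
  B: 74 + 2.16 = 76.16 → 76
rgb(81, 83, 76) = #51534C.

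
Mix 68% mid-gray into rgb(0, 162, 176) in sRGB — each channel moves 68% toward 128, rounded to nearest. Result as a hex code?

#578B8F

A 68% tone moves each channel 68% toward 128:
  R: 0 + 87.04 = 87.04 → 87
  G: 162 − 23.12 = 138.88 → 139
  B: 176 + 0.68×(128−176) = 176 − 32.64 = 143.36 → 143
rgb(87, 139, 143) = #578B8F.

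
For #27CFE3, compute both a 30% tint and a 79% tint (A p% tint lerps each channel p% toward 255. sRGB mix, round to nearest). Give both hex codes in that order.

#68DDEB, #D2F5F9

#27CFE3 is rgb(39, 207, 227).
30% tint:
  R: 39 + 0.3×(255−39) = 39 + 64.8 = 103.8 → 104
  G: 207 + 14.4 = 221.4 → 221
  B: 227 + 8.4 = 235.4 → 235
  → #68DDEB
79% tint:
  R: 39 + 170.64 = 209.64 → 210
  G: 207 + 37.92 = 244.92 → 245
  B: 227 + 22.12 = 249.12 → 249
  → #D2F5F9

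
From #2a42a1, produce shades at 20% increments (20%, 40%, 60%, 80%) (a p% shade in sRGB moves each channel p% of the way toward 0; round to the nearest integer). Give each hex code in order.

#223581, #192861, #111a40, #080d20

#2a42a1 is rgb(42, 66, 161).
20%: (42 − 8.4 = 33.6→34, 66 − 13.2 = 52.8→53, 161 − 32.2 = 128.8→129) → #223581
40%: (42 − 16.8 = 25.2→25, 66 − 26.4 = 39.6→40, 161 − 64.4 = 96.6→97) → #192861
60%: (42 − 25.2 = 16.8→17, 66 − 39.6 = 26.4→26, 161 − 96.6 = 64.4→64) → #111a40
80%: (42 − 33.6 = 8.4→8, 66 − 52.8 = 13.2→13, 161 − 128.8 = 32.2→32) → #080d20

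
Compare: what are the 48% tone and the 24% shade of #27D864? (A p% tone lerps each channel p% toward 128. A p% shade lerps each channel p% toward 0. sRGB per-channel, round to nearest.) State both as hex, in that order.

#27D864 is rgb(39, 216, 100).
48% tone:
  R: 39 + 0.48×(128−39) = 39 + 42.72 = 81.72 → 82
  G: 216 + 0.48×(128−216) = 216 − 42.24 = 173.76 → 174
  B: 100 + 13.44 = 113.44 → 113
  → #52AE71
24% shade:
  R: 39 + 0.24×(0−39) = 39 − 9.36 = 29.64 → 30
  G: 216 − 51.84 = 164.16 → 164
  B: 100 + 0.24×(0−100) = 100 − 24 = 76 → 76
  → #1EA44C

#52AE71, #1EA44C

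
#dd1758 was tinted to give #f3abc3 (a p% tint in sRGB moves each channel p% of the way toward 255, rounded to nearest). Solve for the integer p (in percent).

64%

#dd1758 is rgb(221, 23, 88); #f3abc3 is rgb(243, 171, 195).
On the G channel (widest range): 171 ≈ 23 + (p/100)(255 − 23), so p ≈ 100×(171 − 23)/(255 − 23) = 14800/232 = 63.79.
p = 64 reproduces all three channels after rounding.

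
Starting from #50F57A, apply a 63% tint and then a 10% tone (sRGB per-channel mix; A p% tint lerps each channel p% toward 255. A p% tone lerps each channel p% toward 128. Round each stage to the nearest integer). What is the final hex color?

#50F57A is rgb(80, 245, 122).
Per channel, c → c + 0.63(255 − c):
  R: 80 + 0.63×(255−80) = 80 + 110.25 = 190.25 → 190
  G: 245 + 0.63×(255−245) = 245 + 6.3 = 251.3 → 251
  B: 122 + 83.79 = 205.79 → 206
After the tint: rgb(190, 251, 206) = #BEFBCE.
Lerp each channel 10% toward 128:
  R: 190 + 0.1×(128−190) = 190 − 6.2 = 183.8 → 184
  G: 251 − 12.3 = 238.7 → 239
  B: 206 − 7.8 = 198.2 → 198
rgb(184, 239, 198) = #B8EFC6.

#B8EFC6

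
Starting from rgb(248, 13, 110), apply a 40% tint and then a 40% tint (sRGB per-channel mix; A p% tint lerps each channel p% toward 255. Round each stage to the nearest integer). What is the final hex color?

#fda8cb

A 40% tint moves each channel 40% toward 255:
  R: 248 + 0.4×(255−248) = 248 + 2.8 = 250.8 → 251
  G: 13 + 0.4×(255−13) = 13 + 96.8 = 109.8 → 110
  B: 110 + 58 = 168 → 168
After the tint: rgb(251, 110, 168) = #fb6ea8.
Per channel, c → c + 0.4(255 − c):
  R: 251 + 0.4×(255−251) = 251 + 1.6 = 252.6 → 253
  G: 110 + 58 = 168 → 168
  B: 168 + 0.4×(255−168) = 168 + 34.8 = 202.8 → 203
rgb(253, 168, 203) = #fda8cb.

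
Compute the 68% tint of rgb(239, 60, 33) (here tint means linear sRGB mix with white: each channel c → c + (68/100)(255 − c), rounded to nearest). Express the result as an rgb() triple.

Per channel, c → c + 0.68(255 − c):
  R: 239 + 0.68×(255−239) = 239 + 10.88 = 249.88 → 250
  G: 60 + 0.68×(255−60) = 60 + 132.6 = 192.6 → 193
  B: 33 + 0.68×(255−33) = 33 + 150.96 = 183.96 → 184

rgb(250, 193, 184)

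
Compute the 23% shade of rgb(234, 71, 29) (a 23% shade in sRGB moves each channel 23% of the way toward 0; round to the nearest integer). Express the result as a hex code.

#b43716

Per channel, c → c + 0.23(0 − c):
  R: 234 + 0.23×(0−234) = 234 − 53.82 = 180.18 → 180
  G: 71 − 16.33 = 54.67 → 55
  B: 29 − 6.67 = 22.33 → 22
rgb(180, 55, 22) = #b43716.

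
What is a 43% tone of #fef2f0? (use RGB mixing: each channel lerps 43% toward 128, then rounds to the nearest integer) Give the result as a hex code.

#fef2f0 is rgb(254, 242, 240).
Per channel, c → c + 0.43(128 − c):
  R: 254 + 0.43×(128−254) = 254 − 54.18 = 199.82 → 200
  G: 242 + 0.43×(128−242) = 242 − 49.02 = 192.98 → 193
  B: 240 − 48.16 = 191.84 → 192
rgb(200, 193, 192) = #c8c1c0.

#c8c1c0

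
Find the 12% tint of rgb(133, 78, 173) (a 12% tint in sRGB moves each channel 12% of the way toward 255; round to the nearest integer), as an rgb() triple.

Per channel, c → c + 0.12(255 − c):
  R: 133 + 14.64 = 147.64 → 148
  G: 78 + 0.12×(255−78) = 78 + 21.24 = 99.24 → 99
  B: 173 + 0.12×(255−173) = 173 + 9.84 = 182.84 → 183

rgb(148, 99, 183)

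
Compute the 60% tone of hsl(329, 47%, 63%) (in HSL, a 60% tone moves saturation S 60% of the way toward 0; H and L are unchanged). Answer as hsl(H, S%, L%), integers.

S moves 60% from 47 toward 0: 47 − 28.2 = 18.8 → 19.
H and L are unchanged.

hsl(329, 19%, 63%)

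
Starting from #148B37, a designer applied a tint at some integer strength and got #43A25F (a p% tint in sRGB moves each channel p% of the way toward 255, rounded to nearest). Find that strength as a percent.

#148B37 is rgb(20, 139, 55); #43A25F is rgb(67, 162, 95).
On the R channel (widest range): 67 ≈ 20 + (p/100)(255 − 20), so p ≈ 100×(67 − 20)/(255 − 20) = 4700/235 = 20.00.
p = 20 reproduces all three channels after rounding.

20%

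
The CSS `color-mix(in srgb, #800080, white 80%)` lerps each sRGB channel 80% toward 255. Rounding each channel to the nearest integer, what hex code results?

#800080 is rgb(128, 0, 128).
Per channel, c → c + 0.8(255 − c):
  R: 128 + 0.8×(255−128) = 128 + 101.6 = 229.6 → 230
  G: 0 + 204 = 204 → 204
  B: 128 + 0.8×(255−128) = 128 + 101.6 = 229.6 → 230
rgb(230, 204, 230) = #E6CCE6.

#E6CCE6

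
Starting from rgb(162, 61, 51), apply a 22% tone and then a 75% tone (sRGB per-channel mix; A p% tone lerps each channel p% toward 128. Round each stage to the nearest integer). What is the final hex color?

Per channel, c → c + 0.22(128 − c):
  R: 162 + 0.22×(128−162) = 162 − 7.48 = 154.52 → 155
  G: 61 + 14.74 = 75.74 → 76
  B: 51 + 0.22×(128−51) = 51 + 16.94 = 67.94 → 68
After the tone: rgb(155, 76, 68) = #9B4C44.
A 75% tone moves each channel 75% toward 128:
  R: 155 − 20.25 = 134.75 → 135
  G: 76 + 39 = 115 → 115
  B: 68 + 0.75×(128−68) = 68 + 45 = 113 → 113
rgb(135, 115, 113) = #877371.

#877371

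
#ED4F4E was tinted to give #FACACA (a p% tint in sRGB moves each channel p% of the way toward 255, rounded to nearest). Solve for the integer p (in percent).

#ED4F4E is rgb(237, 79, 78); #FACACA is rgb(250, 202, 202).
On the B channel (widest range): 202 ≈ 78 + (p/100)(255 − 78), so p ≈ 100×(202 − 78)/(255 − 78) = 12400/177 = 70.06.
p = 70 reproduces all three channels after rounding.

70%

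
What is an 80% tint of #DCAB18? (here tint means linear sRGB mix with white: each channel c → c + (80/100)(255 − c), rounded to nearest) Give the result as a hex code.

#DCAB18 is rgb(220, 171, 24).
An 80% tint moves each channel 80% toward 255:
  R: 220 + 28 = 248 → 248
  G: 171 + 0.8×(255−171) = 171 + 67.2 = 238.2 → 238
  B: 24 + 0.8×(255−24) = 24 + 184.8 = 208.8 → 209
rgb(248, 238, 209) = #F8EED1.

#F8EED1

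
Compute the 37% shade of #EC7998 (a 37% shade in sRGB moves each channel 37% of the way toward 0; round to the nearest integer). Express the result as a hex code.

#954C60

#EC7998 is rgb(236, 121, 152).
Lerp each channel 37% toward 0:
  R: 236 + 0.37×(0−236) = 236 − 87.32 = 148.68 → 149
  G: 121 − 44.77 = 76.23 → 76
  B: 152 + 0.37×(0−152) = 152 − 56.24 = 95.76 → 96
rgb(149, 76, 96) = #954C60.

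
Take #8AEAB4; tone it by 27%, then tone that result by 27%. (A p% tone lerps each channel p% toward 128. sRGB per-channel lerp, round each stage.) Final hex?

#8AEAB4 is rgb(138, 234, 180).
A 27% tone moves each channel 27% toward 128:
  R: 138 − 2.7 = 135.3 → 135
  G: 234 + 0.27×(128−234) = 234 − 28.62 = 205.38 → 205
  B: 180 − 14.04 = 165.96 → 166
After the tone: rgb(135, 205, 166) = #87CDA6.
A 27% tone moves each channel 27% toward 128:
  R: 135 + 0.27×(128−135) = 135 − 1.89 = 133.11 → 133
  G: 205 + 0.27×(128−205) = 205 − 20.79 = 184.21 → 184
  B: 166 + 0.27×(128−166) = 166 − 10.26 = 155.74 → 156
rgb(133, 184, 156) = #85B89C.

#85B89C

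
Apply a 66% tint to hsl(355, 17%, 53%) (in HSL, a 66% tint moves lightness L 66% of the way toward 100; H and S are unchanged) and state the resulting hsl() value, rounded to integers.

hsl(355, 17%, 84%)

L moves 66% from 53 toward 100: 53 + 31.02 = 84.02 → 84.
H and S are unchanged.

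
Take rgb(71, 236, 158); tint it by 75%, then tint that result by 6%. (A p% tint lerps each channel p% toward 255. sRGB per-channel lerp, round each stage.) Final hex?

A 75% tint moves each channel 75% toward 255:
  R: 71 + 0.75×(255−71) = 71 + 138 = 209 → 209
  G: 236 + 0.75×(255−236) = 236 + 14.25 = 250.25 → 250
  B: 158 + 72.75 = 230.75 → 231
After the tint: rgb(209, 250, 231) = #d1fae7.
Lerp each channel 6% toward 255:
  R: 209 + 0.06×(255−209) = 209 + 2.76 = 211.76 → 212
  G: 250 + 0.06×(255−250) = 250 + 0.3 = 250.3 → 250
  B: 231 + 0.06×(255−231) = 231 + 1.44 = 232.44 → 232
rgb(212, 250, 232) = #d4fae8.

#d4fae8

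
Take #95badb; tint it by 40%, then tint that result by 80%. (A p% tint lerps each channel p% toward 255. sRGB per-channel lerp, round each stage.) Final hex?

#f2f7fb

#95badb is rgb(149, 186, 219).
Lerp each channel 40% toward 255:
  R: 149 + 42.4 = 191.4 → 191
  G: 186 + 0.4×(255−186) = 186 + 27.6 = 213.6 → 214
  B: 219 + 0.4×(255−219) = 219 + 14.4 = 233.4 → 233
After the tint: rgb(191, 214, 233) = #bfd6e9.
Lerp each channel 80% toward 255:
  R: 191 + 0.8×(255−191) = 191 + 51.2 = 242.2 → 242
  G: 214 + 32.8 = 246.8 → 247
  B: 233 + 0.8×(255−233) = 233 + 17.6 = 250.6 → 251
rgb(242, 247, 251) = #f2f7fb.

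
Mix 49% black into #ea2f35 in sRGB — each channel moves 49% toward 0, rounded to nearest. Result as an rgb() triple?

#ea2f35 is rgb(234, 47, 53).
Lerp each channel 49% toward 0:
  R: 234 − 114.66 = 119.34 → 119
  G: 47 − 23.03 = 23.97 → 24
  B: 53 + 0.49×(0−53) = 53 − 25.97 = 27.03 → 27

rgb(119, 24, 27)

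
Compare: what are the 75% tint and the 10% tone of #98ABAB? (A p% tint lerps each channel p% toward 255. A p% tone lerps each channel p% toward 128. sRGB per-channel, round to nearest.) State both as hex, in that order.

#98ABAB is rgb(152, 171, 171).
75% tint:
  R: 152 + 0.75×(255−152) = 152 + 77.25 = 229.25 → 229
  G: 171 + 0.75×(255−171) = 171 + 63 = 234 → 234
  B: 171 + 63 = 234 → 234
  → #E5EAEA
10% tone:
  R: 152 − 2.4 = 149.6 → 150
  G: 171 + 0.1×(128−171) = 171 − 4.3 = 166.7 → 167
  B: 171 + 0.1×(128−171) = 171 − 4.3 = 166.7 → 167
  → #96A7A7

#E5EAEA, #96A7A7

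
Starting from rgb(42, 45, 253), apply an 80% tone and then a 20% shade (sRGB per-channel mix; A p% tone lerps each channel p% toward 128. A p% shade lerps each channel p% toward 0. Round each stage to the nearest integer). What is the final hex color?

Lerp each channel 80% toward 128:
  R: 42 + 68.8 = 110.8 → 111
  G: 45 + 0.8×(128−45) = 45 + 66.4 = 111.4 → 111
  B: 253 − 100 = 153 → 153
After the tone: rgb(111, 111, 153) = #6F6F99.
A 20% shade moves each channel 20% toward 0:
  R: 111 − 22.2 = 88.8 → 89
  G: 111 − 22.2 = 88.8 → 89
  B: 153 − 30.6 = 122.4 → 122
rgb(89, 89, 122) = #59597A.

#59597A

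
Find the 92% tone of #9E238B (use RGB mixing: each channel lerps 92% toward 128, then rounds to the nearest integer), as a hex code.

#9E238B is rgb(158, 35, 139).
A 92% tone moves each channel 92% toward 128:
  R: 158 + 0.92×(128−158) = 158 − 27.6 = 130.4 → 130
  G: 35 + 85.56 = 120.56 → 121
  B: 139 − 10.12 = 128.88 → 129
rgb(130, 121, 129) = #827981.

#827981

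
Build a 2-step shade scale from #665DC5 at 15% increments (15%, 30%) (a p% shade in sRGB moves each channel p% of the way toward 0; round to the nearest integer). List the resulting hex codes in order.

#665DC5 is rgb(102, 93, 197).
15%: (102 − 15.3 = 86.7→87, 93 − 13.95 = 79.05→79, 197 − 29.55 = 167.45→167) → #574FA7
30%: (102 − 30.6 = 71.4→71, 93 − 27.9 = 65.1→65, 197 − 59.1 = 137.9→138) → #47418A

#574FA7, #47418A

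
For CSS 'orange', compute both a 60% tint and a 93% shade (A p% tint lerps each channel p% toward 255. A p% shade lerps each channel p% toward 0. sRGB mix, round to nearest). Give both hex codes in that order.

#FFDB99, #120C00

CSS orange is rgb(255, 165, 0).
60% tint:
  R: 255 + 0.6×(255−255) = 255 + 0 = 255 → 255
  G: 165 + 54 = 219 → 219
  B: 0 + 153 = 153 → 153
  → #FFDB99
93% shade:
  R: 255 − 237.15 = 17.85 → 18
  G: 165 + 0.93×(0−165) = 165 − 153.45 = 11.55 → 12
  B: 0 + 0.93×(0−0) = 0 + 0 = 0 → 0
  → #120C00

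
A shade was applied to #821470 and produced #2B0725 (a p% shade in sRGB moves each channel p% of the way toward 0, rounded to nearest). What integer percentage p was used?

#821470 is rgb(130, 20, 112); #2B0725 is rgb(43, 7, 37).
On the R channel (widest range): 43 ≈ 130 + (p/100)(0 − 130), so p ≈ 100×(43 − 130)/(0 − 130) = -8700/-130 = 66.92.
p = 67 reproduces all three channels after rounding.

67%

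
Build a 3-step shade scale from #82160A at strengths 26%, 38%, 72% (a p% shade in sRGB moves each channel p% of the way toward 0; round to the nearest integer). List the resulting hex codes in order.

#82160A is rgb(130, 22, 10).
26%: (130 − 33.8 = 96.2→96, 22 − 5.72 = 16.28→16, 10 − 2.6 = 7.4→7) → #601007
38%: (130 − 49.4 = 80.6→81, 22 − 8.36 = 13.64→14, 10 − 3.8 = 6.2→6) → #510E06
72%: (130 − 93.6 = 36.4→36, 22 − 15.84 = 6.16→6, 10 − 7.2 = 2.8→3) → #240603

#601007, #510E06, #240603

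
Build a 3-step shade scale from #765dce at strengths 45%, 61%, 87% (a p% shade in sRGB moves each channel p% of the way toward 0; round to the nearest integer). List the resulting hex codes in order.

#765dce is rgb(118, 93, 206).
45%: (118 − 53.1 = 64.9→65, 93 − 41.85 = 51.15→51, 206 − 92.7 = 113.3→113) → #413371
61%: (118 − 71.98 = 46.02→46, 93 − 56.73 = 36.27→36, 206 − 125.66 = 80.34→80) → #2e2450
87%: (118 − 102.66 = 15.34→15, 93 − 80.91 = 12.09→12, 206 − 179.22 = 26.78→27) → #0f0c1b

#413371, #2e2450, #0f0c1b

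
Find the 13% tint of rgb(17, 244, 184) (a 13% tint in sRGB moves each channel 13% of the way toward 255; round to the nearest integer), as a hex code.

#30F5C1

Lerp each channel 13% toward 255:
  R: 17 + 0.13×(255−17) = 17 + 30.94 = 47.94 → 48
  G: 244 + 0.13×(255−244) = 244 + 1.43 = 245.43 → 245
  B: 184 + 0.13×(255−184) = 184 + 9.23 = 193.23 → 193
rgb(48, 245, 193) = #30F5C1.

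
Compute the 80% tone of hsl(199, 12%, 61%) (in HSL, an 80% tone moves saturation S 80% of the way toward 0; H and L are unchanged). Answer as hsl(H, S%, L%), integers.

hsl(199, 2%, 61%)

S moves 80% from 12 toward 0: 12 − 9.6 = 2.4 → 2.
H and L are unchanged.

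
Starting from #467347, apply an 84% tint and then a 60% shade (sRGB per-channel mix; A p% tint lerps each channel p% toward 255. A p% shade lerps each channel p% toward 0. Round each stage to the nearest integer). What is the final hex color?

#5A5D5A

#467347 is rgb(70, 115, 71).
Per channel, c → c + 0.84(255 − c):
  R: 70 + 155.4 = 225.4 → 225
  G: 115 + 0.84×(255−115) = 115 + 117.6 = 232.6 → 233
  B: 71 + 0.84×(255−71) = 71 + 154.56 = 225.56 → 226
After the tint: rgb(225, 233, 226) = #E1E9E2.
Lerp each channel 60% toward 0:
  R: 225 − 135 = 90 → 90
  G: 233 + 0.6×(0−233) = 233 − 139.8 = 93.2 → 93
  B: 226 + 0.6×(0−226) = 226 − 135.6 = 90.4 → 90
rgb(90, 93, 90) = #5A5D5A.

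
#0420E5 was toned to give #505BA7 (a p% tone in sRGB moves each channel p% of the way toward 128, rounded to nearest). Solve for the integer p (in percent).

61%

#0420E5 is rgb(4, 32, 229); #505BA7 is rgb(80, 91, 167).
On the R channel (widest range): 80 ≈ 4 + (p/100)(128 − 4), so p ≈ 100×(80 − 4)/(128 − 4) = 7600/124 = 61.29.
p = 61 reproduces all three channels after rounding.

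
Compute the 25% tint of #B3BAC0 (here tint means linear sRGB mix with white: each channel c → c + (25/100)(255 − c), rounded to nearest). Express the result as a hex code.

#B3BAC0 is rgb(179, 186, 192).
Per channel, c → c + 0.25(255 − c):
  R: 179 + 0.25×(255−179) = 179 + 19 = 198 → 198
  G: 186 + 17.25 = 203.25 → 203
  B: 192 + 0.25×(255−192) = 192 + 15.75 = 207.75 → 208
rgb(198, 203, 208) = #C6CBD0.

#C6CBD0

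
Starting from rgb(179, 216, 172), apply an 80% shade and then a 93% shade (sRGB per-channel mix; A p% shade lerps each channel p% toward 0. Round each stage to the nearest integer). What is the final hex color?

#030302

Lerp each channel 80% toward 0:
  R: 179 − 143.2 = 35.8 → 36
  G: 216 + 0.8×(0−216) = 216 − 172.8 = 43.2 → 43
  B: 172 − 137.6 = 34.4 → 34
After the shade: rgb(36, 43, 34) = #242B22.
Lerp each channel 93% toward 0:
  R: 36 + 0.93×(0−36) = 36 − 33.48 = 2.52 → 3
  G: 43 − 39.99 = 3.01 → 3
  B: 34 + 0.93×(0−34) = 34 − 31.62 = 2.38 → 2
rgb(3, 3, 2) = #030302.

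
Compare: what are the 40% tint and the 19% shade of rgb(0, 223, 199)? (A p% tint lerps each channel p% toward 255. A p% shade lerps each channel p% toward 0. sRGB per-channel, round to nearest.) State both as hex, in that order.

40% tint:
  R: 0 + 0.4×(255−0) = 0 + 102 = 102 → 102
  G: 223 + 12.8 = 235.8 → 236
  B: 199 + 0.4×(255−199) = 199 + 22.4 = 221.4 → 221
  → #66ecdd
19% shade:
  R: 0 + 0 = 0 → 0
  G: 223 + 0.19×(0−223) = 223 − 42.37 = 180.63 → 181
  B: 199 + 0.19×(0−199) = 199 − 37.81 = 161.19 → 161
  → #00b5a1

#66ecdd, #00b5a1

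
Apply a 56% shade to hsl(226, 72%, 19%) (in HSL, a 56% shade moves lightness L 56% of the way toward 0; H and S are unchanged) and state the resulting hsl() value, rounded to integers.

L moves 56% from 19 toward 0: 19 − 10.64 = 8.36 → 8.
H and S are unchanged.

hsl(226, 72%, 8%)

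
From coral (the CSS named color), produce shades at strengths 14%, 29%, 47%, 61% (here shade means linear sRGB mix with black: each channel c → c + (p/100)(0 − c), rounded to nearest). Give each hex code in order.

#DB6D45, #B55A39, #87432A, #63321F

CSS coral is rgb(255, 127, 80).
14%: (255 − 35.7 = 219.3→219, 127 − 17.78 = 109.22→109, 80 − 11.2 = 68.8→69) → #DB6D45
29%: (255 − 73.95 = 181.05→181, 127 − 36.83 = 90.17→90, 80 − 23.2 = 56.8→57) → #B55A39
47%: (255 − 119.85 = 135.15→135, 127 − 59.69 = 67.31→67, 80 − 37.6 = 42.4→42) → #87432A
61%: (255 − 155.55 = 99.45→99, 127 − 77.47 = 49.53→50, 80 − 48.8 = 31.2→31) → #63321F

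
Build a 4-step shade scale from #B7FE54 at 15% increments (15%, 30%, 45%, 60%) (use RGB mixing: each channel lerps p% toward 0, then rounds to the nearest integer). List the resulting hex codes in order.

#B7FE54 is rgb(183, 254, 84).
15%: (183 − 27.45 = 155.55→156, 254 − 38.1 = 215.9→216, 84 − 12.6 = 71.4→71) → #9CD847
30%: (183 − 54.9 = 128.1→128, 254 − 76.2 = 177.8→178, 84 − 25.2 = 58.8→59) → #80B23B
45%: (183 − 82.35 = 100.65→101, 254 − 114.3 = 139.7→140, 84 − 37.8 = 46.2→46) → #658C2E
60%: (183 − 109.8 = 73.2→73, 254 − 152.4 = 101.6→102, 84 − 50.4 = 33.6→34) → #496622

#9CD847, #80B23B, #658C2E, #496622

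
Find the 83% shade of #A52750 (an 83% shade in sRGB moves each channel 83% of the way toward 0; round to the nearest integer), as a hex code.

#1C070E

#A52750 is rgb(165, 39, 80).
An 83% shade moves each channel 83% toward 0:
  R: 165 − 136.95 = 28.05 → 28
  G: 39 + 0.83×(0−39) = 39 − 32.37 = 6.63 → 7
  B: 80 − 66.4 = 13.6 → 14
rgb(28, 7, 14) = #1C070E.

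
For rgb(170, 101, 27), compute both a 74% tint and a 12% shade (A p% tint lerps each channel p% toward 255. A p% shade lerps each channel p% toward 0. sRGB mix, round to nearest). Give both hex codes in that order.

74% tint:
  R: 170 + 0.74×(255−170) = 170 + 62.9 = 232.9 → 233
  G: 101 + 113.96 = 214.96 → 215
  B: 27 + 0.74×(255−27) = 27 + 168.72 = 195.72 → 196
  → #e9d7c4
12% shade:
  R: 170 − 20.4 = 149.6 → 150
  G: 101 + 0.12×(0−101) = 101 − 12.12 = 88.88 → 89
  B: 27 + 0.12×(0−27) = 27 − 3.24 = 23.76 → 24
  → #965918

#e9d7c4, #965918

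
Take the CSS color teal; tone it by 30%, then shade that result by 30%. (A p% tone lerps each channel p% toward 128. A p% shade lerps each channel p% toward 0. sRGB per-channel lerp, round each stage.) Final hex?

#1B5A5A

CSS teal is rgb(0, 128, 128).
Lerp each channel 30% toward 128:
  R: 0 + 38.4 = 38.4 → 38
  G: 128 + 0.3×(128−128) = 128 + 0 = 128 → 128
  B: 128 + 0.3×(128−128) = 128 + 0 = 128 → 128
After the tone: rgb(38, 128, 128) = #268080.
Lerp each channel 30% toward 0:
  R: 38 − 11.4 = 26.6 → 27
  G: 128 + 0.3×(0−128) = 128 − 38.4 = 89.6 → 90
  B: 128 + 0.3×(0−128) = 128 − 38.4 = 89.6 → 90
rgb(27, 90, 90) = #1B5A5A.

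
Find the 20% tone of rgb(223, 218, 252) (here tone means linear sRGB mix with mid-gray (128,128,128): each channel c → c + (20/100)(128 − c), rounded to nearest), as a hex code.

A 20% tone moves each channel 20% toward 128:
  R: 223 − 19 = 204 → 204
  G: 218 + 0.2×(128−218) = 218 − 18 = 200 → 200
  B: 252 − 24.8 = 227.2 → 227
rgb(204, 200, 227) = #CCC8E3.

#CCC8E3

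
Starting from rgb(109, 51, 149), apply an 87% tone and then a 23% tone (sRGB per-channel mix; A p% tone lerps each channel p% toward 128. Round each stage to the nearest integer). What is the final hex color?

An 87% tone moves each channel 87% toward 128:
  R: 109 + 16.53 = 125.53 → 126
  G: 51 + 66.99 = 117.99 → 118
  B: 149 − 18.27 = 130.73 → 131
After the tone: rgb(126, 118, 131) = #7E7683.
Lerp each channel 23% toward 128:
  R: 126 + 0.23×(128−126) = 126 + 0.46 = 126.46 → 126
  G: 118 + 0.23×(128−118) = 118 + 2.3 = 120.3 → 120
  B: 131 − 0.69 = 130.31 → 130
rgb(126, 120, 130) = #7E7882.

#7E7882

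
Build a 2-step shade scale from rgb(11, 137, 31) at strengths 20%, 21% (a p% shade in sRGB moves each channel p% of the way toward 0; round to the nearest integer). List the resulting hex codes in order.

#096e19, #096c18

20%: (11 − 2.2 = 8.8→9, 137 − 27.4 = 109.6→110, 31 − 6.2 = 24.8→25) → #096e19
21%: (11 − 2.31 = 8.69→9, 137 − 28.77 = 108.23→108, 31 − 6.51 = 24.49→24) → #096c18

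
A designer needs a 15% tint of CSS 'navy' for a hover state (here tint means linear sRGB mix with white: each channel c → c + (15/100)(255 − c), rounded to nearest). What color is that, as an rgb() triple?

CSS navy is rgb(0, 0, 128).
Per channel, c → c + 0.15(255 − c):
  R: 0 + 0.15×(255−0) = 0 + 38.25 = 38.25 → 38
  G: 0 + 38.25 = 38.25 → 38
  B: 128 + 19.05 = 147.05 → 147

rgb(38, 38, 147)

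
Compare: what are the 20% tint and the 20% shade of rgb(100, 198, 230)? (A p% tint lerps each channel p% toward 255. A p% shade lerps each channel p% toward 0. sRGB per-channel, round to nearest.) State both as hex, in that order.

20% tint:
  R: 100 + 0.2×(255−100) = 100 + 31 = 131 → 131
  G: 198 + 0.2×(255−198) = 198 + 11.4 = 209.4 → 209
  B: 230 + 5 = 235 → 235
  → #83D1EB
20% shade:
  R: 100 + 0.2×(0−100) = 100 − 20 = 80 → 80
  G: 198 + 0.2×(0−198) = 198 − 39.6 = 158.4 → 158
  B: 230 − 46 = 184 → 184
  → #509EB8

#83D1EB, #509EB8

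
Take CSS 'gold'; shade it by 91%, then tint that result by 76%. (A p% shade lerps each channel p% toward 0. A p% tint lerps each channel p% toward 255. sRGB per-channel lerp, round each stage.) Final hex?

#C7C6C2

CSS gold is rgb(255, 215, 0).
Per channel, c → c + 0.91(0 − c):
  R: 255 + 0.91×(0−255) = 255 − 232.05 = 22.95 → 23
  G: 215 + 0.91×(0−215) = 215 − 195.65 = 19.35 → 19
  B: 0 + 0 = 0 → 0
After the shade: rgb(23, 19, 0) = #171300.
A 76% tint moves each channel 76% toward 255:
  R: 23 + 0.76×(255−23) = 23 + 176.32 = 199.32 → 199
  G: 19 + 0.76×(255−19) = 19 + 179.36 = 198.36 → 198
  B: 0 + 0.76×(255−0) = 0 + 193.8 = 193.8 → 194
rgb(199, 198, 194) = #C7C6C2.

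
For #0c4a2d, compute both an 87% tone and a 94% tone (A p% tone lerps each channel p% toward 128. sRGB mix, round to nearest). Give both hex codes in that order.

#717975, #797d7b

#0c4a2d is rgb(12, 74, 45).
87% tone:
  R: 12 + 0.87×(128−12) = 12 + 100.92 = 112.92 → 113
  G: 74 + 0.87×(128−74) = 74 + 46.98 = 120.98 → 121
  B: 45 + 72.21 = 117.21 → 117
  → #717975
94% tone:
  R: 12 + 0.94×(128−12) = 12 + 109.04 = 121.04 → 121
  G: 74 + 50.76 = 124.76 → 125
  B: 45 + 0.94×(128−45) = 45 + 78.02 = 123.02 → 123
  → #797d7b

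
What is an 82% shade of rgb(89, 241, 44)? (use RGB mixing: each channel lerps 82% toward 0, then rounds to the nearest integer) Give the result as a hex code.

#102B08

An 82% shade moves each channel 82% toward 0:
  R: 89 − 72.98 = 16.02 → 16
  G: 241 + 0.82×(0−241) = 241 − 197.62 = 43.38 → 43
  B: 44 − 36.08 = 7.92 → 8
rgb(16, 43, 8) = #102B08.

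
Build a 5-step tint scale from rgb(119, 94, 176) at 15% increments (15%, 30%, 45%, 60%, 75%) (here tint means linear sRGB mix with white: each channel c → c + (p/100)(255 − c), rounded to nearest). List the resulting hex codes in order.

#8b76bc, #a08ec8, #b4a6d4, #c9bfdf, #ddd7eb

15%: (119 + 20.4 = 139.4→139, 94 + 24.15 = 118.15→118, 176 + 11.85 = 187.85→188) → #8b76bc
30%: (119 + 40.8 = 159.8→160, 94 + 48.3 = 142.3→142, 176 + 23.7 = 199.7→200) → #a08ec8
45%: (119 + 61.2 = 180.2→180, 94 + 72.45 = 166.45→166, 176 + 35.55 = 211.55→212) → #b4a6d4
60%: (119 + 81.6 = 200.6→201, 94 + 96.6 = 190.6→191, 176 + 47.4 = 223.4→223) → #c9bfdf
75%: (119 + 102 = 221→221, 94 + 120.75 = 214.75→215, 176 + 59.25 = 235.25→235) → #ddd7eb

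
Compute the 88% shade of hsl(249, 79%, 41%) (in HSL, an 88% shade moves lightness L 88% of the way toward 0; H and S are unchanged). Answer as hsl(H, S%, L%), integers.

L moves 88% from 41 toward 0: 41 − 36.08 = 4.92 → 5.
H and S are unchanged.

hsl(249, 79%, 5%)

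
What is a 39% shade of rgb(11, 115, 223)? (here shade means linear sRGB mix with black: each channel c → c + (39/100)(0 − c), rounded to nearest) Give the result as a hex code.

A 39% shade moves each channel 39% toward 0:
  R: 11 + 0.39×(0−11) = 11 − 4.29 = 6.71 → 7
  G: 115 − 44.85 = 70.15 → 70
  B: 223 + 0.39×(0−223) = 223 − 86.97 = 136.03 → 136
rgb(7, 70, 136) = #074688.

#074688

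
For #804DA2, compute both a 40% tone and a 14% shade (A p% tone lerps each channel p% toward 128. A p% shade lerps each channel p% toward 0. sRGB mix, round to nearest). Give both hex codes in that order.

#806194, #6E428B

#804DA2 is rgb(128, 77, 162).
40% tone:
  R: 128 + 0.4×(128−128) = 128 + 0 = 128 → 128
  G: 77 + 0.4×(128−77) = 77 + 20.4 = 97.4 → 97
  B: 162 + 0.4×(128−162) = 162 − 13.6 = 148.4 → 148
  → #806194
14% shade:
  R: 128 − 17.92 = 110.08 → 110
  G: 77 + 0.14×(0−77) = 77 − 10.78 = 66.22 → 66
  B: 162 − 22.68 = 139.32 → 139
  → #6E428B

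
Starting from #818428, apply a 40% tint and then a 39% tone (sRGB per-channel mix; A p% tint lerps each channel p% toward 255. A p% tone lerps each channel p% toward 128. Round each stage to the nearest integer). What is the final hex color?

#818428 is rgb(129, 132, 40).
A 40% tint moves each channel 40% toward 255:
  R: 129 + 0.4×(255−129) = 129 + 50.4 = 179.4 → 179
  G: 132 + 0.4×(255−132) = 132 + 49.2 = 181.2 → 181
  B: 40 + 0.4×(255−40) = 40 + 86 = 126 → 126
After the tint: rgb(179, 181, 126) = #B3B57E.
Per channel, c → c + 0.39(128 − c):
  R: 179 + 0.39×(128−179) = 179 − 19.89 = 159.11 → 159
  G: 181 + 0.39×(128−181) = 181 − 20.67 = 160.33 → 160
  B: 126 + 0.39×(128−126) = 126 + 0.78 = 126.78 → 127
rgb(159, 160, 127) = #9FA07F.

#9FA07F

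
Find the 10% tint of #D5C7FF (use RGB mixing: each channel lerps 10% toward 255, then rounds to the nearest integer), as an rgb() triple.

rgb(217, 205, 255)

#D5C7FF is rgb(213, 199, 255).
Lerp each channel 10% toward 255:
  R: 213 + 4.2 = 217.2 → 217
  G: 199 + 0.1×(255−199) = 199 + 5.6 = 204.6 → 205
  B: 255 + 0 = 255 → 255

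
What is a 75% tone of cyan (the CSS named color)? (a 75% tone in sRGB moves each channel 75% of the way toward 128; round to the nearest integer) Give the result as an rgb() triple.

rgb(96, 160, 160)

CSS cyan is rgb(0, 255, 255).
A 75% tone moves each channel 75% toward 128:
  R: 0 + 96 = 96 → 96
  G: 255 + 0.75×(128−255) = 255 − 95.25 = 159.75 → 160
  B: 255 + 0.75×(128−255) = 255 − 95.25 = 159.75 → 160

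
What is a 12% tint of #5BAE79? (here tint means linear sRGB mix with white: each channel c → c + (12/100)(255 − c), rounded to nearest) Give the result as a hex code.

#6FB889

#5BAE79 is rgb(91, 174, 121).
A 12% tint moves each channel 12% toward 255:
  R: 91 + 19.68 = 110.68 → 111
  G: 174 + 9.72 = 183.72 → 184
  B: 121 + 0.12×(255−121) = 121 + 16.08 = 137.08 → 137
rgb(111, 184, 137) = #6FB889.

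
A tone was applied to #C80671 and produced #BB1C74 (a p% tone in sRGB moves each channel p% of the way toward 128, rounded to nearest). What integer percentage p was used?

#C80671 is rgb(200, 6, 113); #BB1C74 is rgb(187, 28, 116).
On the G channel (widest range): 28 ≈ 6 + (p/100)(128 − 6), so p ≈ 100×(28 − 6)/(128 − 6) = 2200/122 = 18.03.
p = 18 reproduces all three channels after rounding.

18%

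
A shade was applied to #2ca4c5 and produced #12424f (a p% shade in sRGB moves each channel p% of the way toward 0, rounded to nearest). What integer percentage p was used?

60%

#2ca4c5 is rgb(44, 164, 197); #12424f is rgb(18, 66, 79).
On the B channel (widest range): 79 ≈ 197 + (p/100)(0 − 197), so p ≈ 100×(79 − 197)/(0 − 197) = -11800/-197 = 59.90.
p = 60 reproduces all three channels after rounding.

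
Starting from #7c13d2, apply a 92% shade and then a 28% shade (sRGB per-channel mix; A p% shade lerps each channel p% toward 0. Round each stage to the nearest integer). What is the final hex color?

#7c13d2 is rgb(124, 19, 210).
Lerp each channel 92% toward 0:
  R: 124 + 0.92×(0−124) = 124 − 114.08 = 9.92 → 10
  G: 19 − 17.48 = 1.52 → 2
  B: 210 − 193.2 = 16.8 → 17
After the shade: rgb(10, 2, 17) = #0a0211.
Per channel, c → c + 0.28(0 − c):
  R: 10 + 0.28×(0−10) = 10 − 2.8 = 7.2 → 7
  G: 2 + 0.28×(0−2) = 2 − 0.56 = 1.44 → 1
  B: 17 + 0.28×(0−17) = 17 − 4.76 = 12.24 → 12
rgb(7, 1, 12) = #07010c.

#07010c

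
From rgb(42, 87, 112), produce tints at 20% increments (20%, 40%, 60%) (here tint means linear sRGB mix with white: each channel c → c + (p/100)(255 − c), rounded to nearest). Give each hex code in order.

#55798d, #7f9aa9, #aabcc6

20%: (42 + 42.6 = 84.6→85, 87 + 33.6 = 120.6→121, 112 + 28.6 = 140.6→141) → #55798d
40%: (42 + 85.2 = 127.2→127, 87 + 67.2 = 154.2→154, 112 + 57.2 = 169.2→169) → #7f9aa9
60%: (42 + 127.8 = 169.8→170, 87 + 100.8 = 187.8→188, 112 + 85.8 = 197.8→198) → #aabcc6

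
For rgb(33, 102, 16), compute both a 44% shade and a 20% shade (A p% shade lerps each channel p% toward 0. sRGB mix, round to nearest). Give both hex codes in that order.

#123909, #1a520d

44% shade:
  R: 33 − 14.52 = 18.48 → 18
  G: 102 + 0.44×(0−102) = 102 − 44.88 = 57.12 → 57
  B: 16 − 7.04 = 8.96 → 9
  → #123909
20% shade:
  R: 33 + 0.2×(0−33) = 33 − 6.6 = 26.4 → 26
  G: 102 − 20.4 = 81.6 → 82
  B: 16 − 3.2 = 12.8 → 13
  → #1a520d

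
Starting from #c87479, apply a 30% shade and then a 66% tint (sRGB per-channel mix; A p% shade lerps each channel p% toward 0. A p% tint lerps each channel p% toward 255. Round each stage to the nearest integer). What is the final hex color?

#d8c4c5

#c87479 is rgb(200, 116, 121).
Per channel, c → c + 0.3(0 − c):
  R: 200 + 0.3×(0−200) = 200 − 60 = 140 → 140
  G: 116 − 34.8 = 81.2 → 81
  B: 121 − 36.3 = 84.7 → 85
After the shade: rgb(140, 81, 85) = #8c5155.
Per channel, c → c + 0.66(255 − c):
  R: 140 + 0.66×(255−140) = 140 + 75.9 = 215.9 → 216
  G: 81 + 0.66×(255−81) = 81 + 114.84 = 195.84 → 196
  B: 85 + 0.66×(255−85) = 85 + 112.2 = 197.2 → 197
rgb(216, 196, 197) = #d8c4c5.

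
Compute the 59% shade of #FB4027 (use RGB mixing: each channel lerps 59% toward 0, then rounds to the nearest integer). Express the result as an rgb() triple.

#FB4027 is rgb(251, 64, 39).
A 59% shade moves each channel 59% toward 0:
  R: 251 + 0.59×(0−251) = 251 − 148.09 = 102.91 → 103
  G: 64 + 0.59×(0−64) = 64 − 37.76 = 26.24 → 26
  B: 39 + 0.59×(0−39) = 39 − 23.01 = 15.99 → 16

rgb(103, 26, 16)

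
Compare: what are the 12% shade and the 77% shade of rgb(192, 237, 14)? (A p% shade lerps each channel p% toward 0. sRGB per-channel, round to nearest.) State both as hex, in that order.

12% shade:
  R: 192 − 23.04 = 168.96 → 169
  G: 237 − 28.44 = 208.56 → 209
  B: 14 + 0.12×(0−14) = 14 − 1.68 = 12.32 → 12
  → #A9D10C
77% shade:
  R: 192 − 147.84 = 44.16 → 44
  G: 237 + 0.77×(0−237) = 237 − 182.49 = 54.51 → 55
  B: 14 − 10.78 = 3.22 → 3
  → #2C3703

#A9D10C, #2C3703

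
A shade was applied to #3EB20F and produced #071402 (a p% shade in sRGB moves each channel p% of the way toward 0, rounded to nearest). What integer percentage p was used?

89%

#3EB20F is rgb(62, 178, 15); #071402 is rgb(7, 20, 2).
On the G channel (widest range): 20 ≈ 178 + (p/100)(0 − 178), so p ≈ 100×(20 − 178)/(0 − 178) = -15800/-178 = 88.76.
p = 89 reproduces all three channels after rounding.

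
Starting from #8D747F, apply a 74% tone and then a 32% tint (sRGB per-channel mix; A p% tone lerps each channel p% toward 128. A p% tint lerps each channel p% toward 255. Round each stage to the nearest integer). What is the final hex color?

#8D747F is rgb(141, 116, 127).
Per channel, c → c + 0.74(128 − c):
  R: 141 − 9.62 = 131.38 → 131
  G: 116 + 8.88 = 124.88 → 125
  B: 127 + 0.74×(128−127) = 127 + 0.74 = 127.74 → 128
After the tone: rgb(131, 125, 128) = #837D80.
Per channel, c → c + 0.32(255 − c):
  R: 131 + 0.32×(255−131) = 131 + 39.68 = 170.68 → 171
  G: 125 + 41.6 = 166.6 → 167
  B: 128 + 40.64 = 168.64 → 169
rgb(171, 167, 169) = #ABA7A9.

#ABA7A9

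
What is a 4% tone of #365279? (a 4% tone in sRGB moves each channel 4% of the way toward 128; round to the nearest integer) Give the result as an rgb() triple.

rgb(57, 84, 121)

#365279 is rgb(54, 82, 121).
Per channel, c → c + 0.04(128 − c):
  R: 54 + 0.04×(128−54) = 54 + 2.96 = 56.96 → 57
  G: 82 + 1.84 = 83.84 → 84
  B: 121 + 0.04×(128−121) = 121 + 0.28 = 121.28 → 121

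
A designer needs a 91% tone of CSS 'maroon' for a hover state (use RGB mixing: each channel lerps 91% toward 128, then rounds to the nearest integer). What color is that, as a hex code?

CSS maroon is rgb(128, 0, 0).
A 91% tone moves each channel 91% toward 128:
  R: 128 + 0 = 128 → 128
  G: 0 + 0.91×(128−0) = 0 + 116.48 = 116.48 → 116
  B: 0 + 0.91×(128−0) = 0 + 116.48 = 116.48 → 116
rgb(128, 116, 116) = #807474.

#807474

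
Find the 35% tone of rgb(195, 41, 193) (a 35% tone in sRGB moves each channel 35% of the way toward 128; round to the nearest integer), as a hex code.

#AC47AA

Lerp each channel 35% toward 128:
  R: 195 + 0.35×(128−195) = 195 − 23.45 = 171.55 → 172
  G: 41 + 30.45 = 71.45 → 71
  B: 193 + 0.35×(128−193) = 193 − 22.75 = 170.25 → 170
rgb(172, 71, 170) = #AC47AA.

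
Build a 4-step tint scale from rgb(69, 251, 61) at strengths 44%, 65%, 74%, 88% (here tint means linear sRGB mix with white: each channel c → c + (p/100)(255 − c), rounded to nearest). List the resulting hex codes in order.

#97FD92, #BEFEBB, #CFFECD, #E9FFE8

44%: (69 + 81.84 = 150.84→151, 251 + 1.76 = 252.76→253, 61 + 85.36 = 146.36→146) → #97FD92
65%: (69 + 120.9 = 189.9→190, 251 + 2.6 = 253.6→254, 61 + 126.1 = 187.1→187) → #BEFEBB
74%: (69 + 137.64 = 206.64→207, 251 + 2.96 = 253.96→254, 61 + 143.56 = 204.56→205) → #CFFECD
88%: (69 + 163.68 = 232.68→233, 251 + 3.52 = 254.52→255, 61 + 170.72 = 231.72→232) → #E9FFE8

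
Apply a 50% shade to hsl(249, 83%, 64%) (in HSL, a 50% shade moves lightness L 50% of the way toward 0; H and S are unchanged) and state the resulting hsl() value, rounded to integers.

hsl(249, 83%, 32%)

L moves 50% from 64 toward 0: 64 − 32 = 32 → 32.
H and S are unchanged.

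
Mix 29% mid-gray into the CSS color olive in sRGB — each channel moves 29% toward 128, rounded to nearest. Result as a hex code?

CSS olive is rgb(128, 128, 0).
Lerp each channel 29% toward 128:
  R: 128 + 0.29×(128−128) = 128 + 0 = 128 → 128
  G: 128 + 0.29×(128−128) = 128 + 0 = 128 → 128
  B: 0 + 37.12 = 37.12 → 37
rgb(128, 128, 37) = #808025.

#808025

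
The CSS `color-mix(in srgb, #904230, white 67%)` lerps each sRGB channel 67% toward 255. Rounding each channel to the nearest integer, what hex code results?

#dac1bb

#904230 is rgb(144, 66, 48).
Lerp each channel 67% toward 255:
  R: 144 + 74.37 = 218.37 → 218
  G: 66 + 0.67×(255−66) = 66 + 126.63 = 192.63 → 193
  B: 48 + 138.69 = 186.69 → 187
rgb(218, 193, 187) = #dac1bb.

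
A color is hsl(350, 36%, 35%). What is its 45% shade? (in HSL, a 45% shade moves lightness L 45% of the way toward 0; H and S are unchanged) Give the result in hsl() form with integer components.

L moves 45% from 35 toward 0: 35 − 15.75 = 19.25 → 19.
H and S are unchanged.

hsl(350, 36%, 19%)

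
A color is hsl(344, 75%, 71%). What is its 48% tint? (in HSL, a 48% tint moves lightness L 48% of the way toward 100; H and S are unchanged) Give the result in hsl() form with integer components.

L moves 48% from 71 toward 100: 71 + 13.92 = 84.92 → 85.
H and S are unchanged.

hsl(344, 75%, 85%)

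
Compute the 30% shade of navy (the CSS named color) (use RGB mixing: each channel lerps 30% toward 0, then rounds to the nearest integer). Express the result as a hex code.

CSS navy is rgb(0, 0, 128).
Lerp each channel 30% toward 0:
  R: 0 + 0 = 0 → 0
  G: 0 + 0 = 0 → 0
  B: 128 + 0.3×(0−128) = 128 − 38.4 = 89.6 → 90
rgb(0, 0, 90) = #00005a.

#00005a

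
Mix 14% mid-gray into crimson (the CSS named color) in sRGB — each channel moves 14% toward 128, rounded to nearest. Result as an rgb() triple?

CSS crimson is rgb(220, 20, 60).
Per channel, c → c + 0.14(128 − c):
  R: 220 − 12.88 = 207.12 → 207
  G: 20 + 15.12 = 35.12 → 35
  B: 60 + 9.52 = 69.52 → 70

rgb(207, 35, 70)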